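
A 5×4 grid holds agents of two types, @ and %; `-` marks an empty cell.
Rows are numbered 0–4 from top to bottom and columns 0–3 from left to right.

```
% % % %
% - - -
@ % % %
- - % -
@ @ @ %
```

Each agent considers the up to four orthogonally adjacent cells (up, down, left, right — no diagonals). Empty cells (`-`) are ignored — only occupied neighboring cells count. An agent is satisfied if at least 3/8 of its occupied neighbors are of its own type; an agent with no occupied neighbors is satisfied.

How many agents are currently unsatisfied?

(0,0)% 2/2 ok
(0,1)% 2/2 ok
(0,2)% 2/2 ok
(0,3)% 1/1 ok
(1,0)% 1/2 ok
(2,0)@ 0/2 unhappy
(2,1)% 1/2 ok
(2,2)% 3/3 ok
(2,3)% 1/1 ok
(3,2)% 1/2 ok
(4,0)@ 1/1 ok
(4,1)@ 2/2 ok
(4,2)@ 1/3 unhappy
(4,3)% 0/1 unhappy
Unsatisfied: (2,0), (4,2), (4,3) — 3 in total.

3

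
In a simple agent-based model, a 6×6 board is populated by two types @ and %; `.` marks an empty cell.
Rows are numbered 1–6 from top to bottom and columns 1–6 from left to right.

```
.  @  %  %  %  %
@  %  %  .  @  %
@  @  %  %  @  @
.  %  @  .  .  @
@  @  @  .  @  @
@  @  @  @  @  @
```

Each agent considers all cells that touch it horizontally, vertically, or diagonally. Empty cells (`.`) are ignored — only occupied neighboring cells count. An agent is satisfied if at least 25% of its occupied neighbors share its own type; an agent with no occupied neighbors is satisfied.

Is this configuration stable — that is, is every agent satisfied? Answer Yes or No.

No

(1,2)@ 1/4 ✓
(1,3)% 3/4 ✓
(1,4)% 3/4 ✓
(1,5)% 3/4 ✓
(1,6)% 2/3 ✓
(2,1)@ 3/4 ✓
(2,2)% 3/7 ✓
(2,3)% 5/7 ✓
(2,5)@ 2/7 ✓
(2,6)% 2/5 ✓
(3,1)@ 2/4 ✓
(3,2)@ 3/7 ✓
(3,3)% 4/6 ✓
(3,4)% 2/5 ✓
(3,5)@ 3/5 ✓
(3,6)@ 3/4 ✓
(4,2)% 1/7 ✗
(4,3)@ 3/6 ✓
(4,6)@ 4/4 ✓
(5,1)@ 3/4 ✓
(5,2)@ 6/7 ✓
(5,3)@ 5/6 ✓
(5,5)@ 5/5 ✓
(5,6)@ 4/4 ✓
(6,1)@ 3/3 ✓
(6,2)@ 5/5 ✓
(6,3)@ 4/4 ✓
(6,4)@ 4/4 ✓
(6,5)@ 4/4 ✓
(6,6)@ 3/3 ✓
For instance (4,2) has only 1/7 same-type neighbors, below 1/4.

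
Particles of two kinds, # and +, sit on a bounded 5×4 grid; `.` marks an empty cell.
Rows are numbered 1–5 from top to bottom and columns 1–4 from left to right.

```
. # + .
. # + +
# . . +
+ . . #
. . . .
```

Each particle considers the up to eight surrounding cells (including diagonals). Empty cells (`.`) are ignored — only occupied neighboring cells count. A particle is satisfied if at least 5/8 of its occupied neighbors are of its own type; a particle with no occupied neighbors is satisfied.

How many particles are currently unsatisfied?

7

Row 1: (1,2)# 1/3 not · (1,3)+ 2/4 not
Row 2: (2,2)# 2/4 not · (2,3)+ 3/5 not · (2,4)+ 3/3 satisfied
Row 3: (3,1)# 1/2 not · (3,4)+ 2/3 satisfied
Row 4: (4,1)+ 0/1 not · (4,4)# 0/1 not
Unsatisfied: (1,2), (1,3), (2,2), (2,3), (3,1), (4,1), (4,4) — 7 in total.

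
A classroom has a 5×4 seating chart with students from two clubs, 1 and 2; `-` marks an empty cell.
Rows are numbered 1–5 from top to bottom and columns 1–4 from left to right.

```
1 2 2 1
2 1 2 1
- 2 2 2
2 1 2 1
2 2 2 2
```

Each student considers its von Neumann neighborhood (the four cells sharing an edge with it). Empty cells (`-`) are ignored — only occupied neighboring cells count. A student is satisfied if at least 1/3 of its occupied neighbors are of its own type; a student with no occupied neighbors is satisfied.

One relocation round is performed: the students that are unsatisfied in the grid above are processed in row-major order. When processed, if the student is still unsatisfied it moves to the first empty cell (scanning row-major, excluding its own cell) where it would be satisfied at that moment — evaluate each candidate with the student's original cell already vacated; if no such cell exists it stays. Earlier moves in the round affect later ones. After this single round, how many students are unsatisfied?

2

Initially unsatisfied (in order): (1,1), (2,1), (2,2), (4,2), (4,4).
  (1,1): no empty cell satisfies it; stays.
  (2,1) → (3,1).
  (2,2) → (2,1).
  (4,2): no empty cell satisfies it; stays.
  (4,4): no empty cell satisfies it; stays.
Resulting grid:
1 2 2 1
1 - 2 1
2 2 2 2
2 1 2 1
2 2 2 2
Unsatisfied now: (4,2), (4,4).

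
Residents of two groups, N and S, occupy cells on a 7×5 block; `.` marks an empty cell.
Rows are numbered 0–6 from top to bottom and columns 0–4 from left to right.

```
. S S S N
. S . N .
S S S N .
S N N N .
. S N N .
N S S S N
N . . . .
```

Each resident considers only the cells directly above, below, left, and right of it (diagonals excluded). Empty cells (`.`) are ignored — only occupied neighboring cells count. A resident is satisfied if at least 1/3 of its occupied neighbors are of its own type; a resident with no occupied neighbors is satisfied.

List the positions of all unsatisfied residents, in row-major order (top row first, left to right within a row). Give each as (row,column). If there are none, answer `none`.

Row 0: (0,1)S 2/2 satisfied · (0,2)S 2/2 satisfied · (0,3)S 1/3 satisfied · (0,4)N 0/1 not
Row 1: (1,1)S 2/2 satisfied · (1,3)N 1/2 satisfied
Row 2: (2,0)S 2/2 satisfied · (2,1)S 3/4 satisfied · (2,2)S 1/3 satisfied · (2,3)N 2/3 satisfied
Row 3: (3,0)S 1/2 satisfied · (3,1)N 1/4 not · (3,2)N 3/4 satisfied · (3,3)N 3/3 satisfied
Row 4: (4,1)S 1/3 satisfied · (4,2)N 2/4 satisfied · (4,3)N 2/3 satisfied
Row 5: (5,0)N 1/2 satisfied · (5,1)S 2/3 satisfied · (5,2)S 2/3 satisfied · (5,3)S 1/3 satisfied · (5,4)N 0/1 not
Row 6: (6,0)N 1/1 satisfied

(0,4), (3,1), (5,4)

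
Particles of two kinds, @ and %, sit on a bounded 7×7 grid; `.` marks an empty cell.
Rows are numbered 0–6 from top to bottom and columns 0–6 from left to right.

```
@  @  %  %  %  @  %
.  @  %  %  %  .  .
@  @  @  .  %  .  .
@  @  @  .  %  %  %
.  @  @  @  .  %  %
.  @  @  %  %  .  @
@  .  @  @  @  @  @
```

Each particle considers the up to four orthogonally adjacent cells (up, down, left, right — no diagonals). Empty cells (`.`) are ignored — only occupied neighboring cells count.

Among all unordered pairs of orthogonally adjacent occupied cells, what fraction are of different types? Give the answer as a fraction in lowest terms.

Scan each occupied cell's neighbors to the right and below so each pair is counted once.
Row 0: @(0,0)–@(0,1)= @(0,1)–%(0,2)≠ @(0,1)–@(1,1)= %(0,2)–%(0,3)= %(0,2)–%(1,2)= %(0,3)–%(0,4)= %(0,3)–%(1,3)= %(0,4)–@(0,5)≠ %(0,4)–%(1,4)= @(0,5)–%(0,6)≠  → 3/10 unlike.
Row 1: @(1,1)–%(1,2)≠ @(1,1)–@(2,1)= %(1,2)–%(1,3)= %(1,2)–@(2,2)≠ %(1,3)–%(1,4)= %(1,4)–%(2,4)=  → 2/6 unlike.
Row 2: @(2,0)–@(2,1)= @(2,0)–@(3,0)= @(2,1)–@(2,2)= @(2,1)–@(3,1)= @(2,2)–@(3,2)= %(2,4)–%(3,4)=  → 0/6 unlike.
Row 3: @(3,0)–@(3,1)= @(3,1)–@(3,2)= @(3,1)–@(4,1)= @(3,2)–@(4,2)= %(3,4)–%(3,5)= %(3,5)–%(3,6)= %(3,5)–%(4,5)= %(3,6)–%(4,6)=  → 0/8 unlike.
Row 4: @(4,1)–@(4,2)= @(4,1)–@(5,1)= @(4,2)–@(4,3)= @(4,2)–@(5,2)= @(4,3)–%(5,3)≠ %(4,5)–%(4,6)= %(4,6)–@(5,6)≠  → 2/7 unlike.
Row 5: @(5,1)–@(5,2)= @(5,2)–%(5,3)≠ @(5,2)–@(6,2)= %(5,3)–%(5,4)= %(5,3)–@(6,3)≠ %(5,4)–@(6,4)≠ @(5,6)–@(6,6)=  → 3/7 unlike.
Row 6: @(6,2)–@(6,3)= @(6,3)–@(6,4)= @(6,4)–@(6,5)= @(6,5)–@(6,6)=  → 0/4 unlike.
Total adjacent occupied pairs: 48; unlike-type pairs: 10.
10/48 reduces to 5/24.

5/24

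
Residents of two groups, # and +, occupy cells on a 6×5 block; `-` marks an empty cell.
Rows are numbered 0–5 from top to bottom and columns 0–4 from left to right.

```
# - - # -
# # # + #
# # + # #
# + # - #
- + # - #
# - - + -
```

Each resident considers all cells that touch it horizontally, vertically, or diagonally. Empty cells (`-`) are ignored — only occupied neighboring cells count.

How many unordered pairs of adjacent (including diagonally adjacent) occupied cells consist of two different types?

Scan each occupied cell's neighbors to the right and below (and the two forward diagonals) so each pair is counted once.
Row 0: #(0,0)–#(1,0)= #(0,0)–#(1,1)= #(0,3)–+(1,3)≠ #(0,3)–#(1,4)= #(0,3)–#(1,2)=  → 1/5 unlike.
Row 1: #(1,0)–#(1,1)= #(1,0)–#(2,0)= #(1,0)–#(2,1)= #(1,1)–#(1,2)= #(1,1)–#(2,1)= #(1,1)–+(2,2)≠ #(1,1)–#(2,0)= #(1,2)–+(1,3)≠ #(1,2)–+(2,2)≠ #(1,2)–#(2,3)= #(1,2)–#(2,1)= +(1,3)–#(1,4)≠ +(1,3)–#(2,3)≠ +(1,3)–#(2,4)≠ +(1,3)–+(2,2)= #(1,4)–#(2,4)= #(1,4)–#(2,3)=  → 6/17 unlike.
Row 2: #(2,0)–#(2,1)= #(2,0)–#(3,0)= #(2,0)–+(3,1)≠ #(2,1)–+(2,2)≠ #(2,1)–+(3,1)≠ #(2,1)–#(3,2)= #(2,1)–#(3,0)= +(2,2)–#(2,3)≠ +(2,2)–#(3,2)≠ +(2,2)–+(3,1)= #(2,3)–#(2,4)= #(2,3)–#(3,4)= #(2,3)–#(3,2)= #(2,4)–#(3,4)=  → 5/14 unlike.
Row 3: #(3,0)–+(3,1)≠ #(3,0)–+(4,1)≠ +(3,1)–#(3,2)≠ +(3,1)–+(4,1)= +(3,1)–#(4,2)≠ #(3,2)–#(4,2)= #(3,2)–+(4,1)≠ #(3,4)–#(4,4)=  → 5/8 unlike.
Row 4: +(4,1)–#(4,2)≠ +(4,1)–#(5,0)≠ #(4,2)–+(5,3)≠ #(4,4)–+(5,3)≠  → 4/4 unlike.
Total adjacent occupied pairs: 48; unlike-type pairs: 21.

21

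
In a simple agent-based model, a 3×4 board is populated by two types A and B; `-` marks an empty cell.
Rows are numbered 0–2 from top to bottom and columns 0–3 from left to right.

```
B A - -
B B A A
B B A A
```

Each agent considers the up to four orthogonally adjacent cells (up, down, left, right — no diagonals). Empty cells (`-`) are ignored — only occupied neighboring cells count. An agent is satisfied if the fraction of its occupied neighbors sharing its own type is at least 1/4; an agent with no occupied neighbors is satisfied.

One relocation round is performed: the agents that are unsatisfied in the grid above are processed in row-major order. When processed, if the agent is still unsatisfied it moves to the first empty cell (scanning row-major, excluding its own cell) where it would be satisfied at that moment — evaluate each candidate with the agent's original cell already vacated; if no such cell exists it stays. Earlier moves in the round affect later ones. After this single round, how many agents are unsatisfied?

0

Initially unsatisfied (in order): (0,1).
  (0,1) → (0,2).
Resulting grid:
B - A -
B B A A
B B A A
All satisfied now.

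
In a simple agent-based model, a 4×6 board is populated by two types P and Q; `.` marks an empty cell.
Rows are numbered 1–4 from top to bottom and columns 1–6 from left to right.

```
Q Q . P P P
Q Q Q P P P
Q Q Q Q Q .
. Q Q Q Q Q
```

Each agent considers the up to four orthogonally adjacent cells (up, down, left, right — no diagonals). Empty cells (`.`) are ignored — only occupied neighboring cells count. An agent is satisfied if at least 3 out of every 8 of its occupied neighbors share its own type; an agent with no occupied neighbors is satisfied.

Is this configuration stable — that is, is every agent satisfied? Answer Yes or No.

(1,1)Q 2/2 satisfied
(1,2)Q 2/2 satisfied
(1,4)P 2/2 satisfied
(1,5)P 3/3 satisfied
(1,6)P 2/2 satisfied
(2,1)Q 3/3 satisfied
(2,2)Q 4/4 satisfied
(2,3)Q 2/3 satisfied
(2,4)P 2/4 satisfied
(2,5)P 3/4 satisfied
(2,6)P 2/2 satisfied
(3,1)Q 2/2 satisfied
(3,2)Q 4/4 satisfied
(3,3)Q 4/4 satisfied
(3,4)Q 3/4 satisfied
(3,5)Q 2/3 satisfied
(4,2)Q 2/2 satisfied
(4,3)Q 3/3 satisfied
(4,4)Q 3/3 satisfied
(4,5)Q 3/3 satisfied
(4,6)Q 1/1 satisfied
All meet the threshold, so the configuration is stable.

Yes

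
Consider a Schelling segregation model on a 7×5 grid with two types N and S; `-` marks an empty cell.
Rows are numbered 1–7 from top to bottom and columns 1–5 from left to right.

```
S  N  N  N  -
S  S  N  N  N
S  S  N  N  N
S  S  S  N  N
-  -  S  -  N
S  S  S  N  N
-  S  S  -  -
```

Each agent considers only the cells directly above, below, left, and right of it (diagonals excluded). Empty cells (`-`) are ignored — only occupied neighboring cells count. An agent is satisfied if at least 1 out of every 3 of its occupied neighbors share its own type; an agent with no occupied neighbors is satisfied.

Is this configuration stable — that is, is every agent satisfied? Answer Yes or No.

(1,1)S 1/2 satisfied
(1,2)N 1/3 satisfied
(1,3)N 3/3 satisfied
(1,4)N 2/2 satisfied
(2,1)S 3/3 satisfied
(2,2)S 2/4 satisfied
(2,3)N 3/4 satisfied
(2,4)N 4/4 satisfied
(2,5)N 2/2 satisfied
(3,1)S 3/3 satisfied
(3,2)S 3/4 satisfied
(3,3)N 2/4 satisfied
(3,4)N 4/4 satisfied
(3,5)N 3/3 satisfied
(4,1)S 2/2 satisfied
(4,2)S 3/3 satisfied
(4,3)S 2/4 satisfied
(4,4)N 2/3 satisfied
(4,5)N 3/3 satisfied
(5,3)S 2/2 satisfied
(5,5)N 2/2 satisfied
(6,1)S 1/1 satisfied
(6,2)S 3/3 satisfied
(6,3)S 3/4 satisfied
(6,4)N 1/2 satisfied
(6,5)N 2/2 satisfied
(7,2)S 2/2 satisfied
(7,3)S 2/2 satisfied
All meet the threshold, so the configuration is stable.

Yes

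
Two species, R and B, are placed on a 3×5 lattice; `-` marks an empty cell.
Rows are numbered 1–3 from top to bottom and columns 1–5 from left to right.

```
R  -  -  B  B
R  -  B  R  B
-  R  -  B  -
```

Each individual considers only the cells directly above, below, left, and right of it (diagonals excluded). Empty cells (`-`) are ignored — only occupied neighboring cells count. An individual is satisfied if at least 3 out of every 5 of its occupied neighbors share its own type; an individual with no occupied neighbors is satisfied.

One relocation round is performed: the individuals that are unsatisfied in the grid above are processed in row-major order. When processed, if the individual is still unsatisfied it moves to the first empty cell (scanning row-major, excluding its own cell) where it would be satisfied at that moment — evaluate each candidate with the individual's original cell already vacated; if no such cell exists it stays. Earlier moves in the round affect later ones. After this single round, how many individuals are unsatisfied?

0

Initially unsatisfied (in order): (1,4), (2,3), (2,4), (2,5), (3,4).
  (1,4) → (1,3).
  (2,3) → (1,4).
  (2,4) → (2,2).
  (2,5): now satisfied by earlier moves; stays.
  (3,4): now satisfied by earlier moves; stays.
Resulting grid:
R - B B B
R R - - B
- R - B -
All satisfied now.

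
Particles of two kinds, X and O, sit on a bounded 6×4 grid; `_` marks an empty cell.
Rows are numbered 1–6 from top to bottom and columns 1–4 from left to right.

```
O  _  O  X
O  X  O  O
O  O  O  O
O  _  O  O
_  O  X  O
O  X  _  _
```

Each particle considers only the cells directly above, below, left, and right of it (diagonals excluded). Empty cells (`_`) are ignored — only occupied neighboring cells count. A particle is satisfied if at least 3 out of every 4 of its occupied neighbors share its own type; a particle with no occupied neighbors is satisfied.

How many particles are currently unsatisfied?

12

Row 1: (1,1)O 1/1 ✓ · (1,3)O 1/2 ✗ · (1,4)X 0/2 ✗
Row 2: (2,1)O 2/3 ✗ · (2,2)X 0/3 ✗ · (2,3)O 3/4 ✓ · (2,4)O 2/3 ✗
Row 3: (3,1)O 3/3 ✓ · (3,2)O 2/3 ✗ · (3,3)O 4/4 ✓ · (3,4)O 3/3 ✓
Row 4: (4,1)O 1/1 ✓ · (4,3)O 2/3 ✗ · (4,4)O 3/3 ✓
Row 5: (5,2)O 0/2 ✗ · (5,3)X 0/3 ✗ · (5,4)O 1/2 ✗
Row 6: (6,1)O 0/1 ✗ · (6,2)X 0/2 ✗
Unsatisfied: (1,3), (1,4), (2,1), (2,2), (2,4), (3,2), (4,3), (5,2), (5,3), (5,4), (6,1), (6,2) — 12 in total.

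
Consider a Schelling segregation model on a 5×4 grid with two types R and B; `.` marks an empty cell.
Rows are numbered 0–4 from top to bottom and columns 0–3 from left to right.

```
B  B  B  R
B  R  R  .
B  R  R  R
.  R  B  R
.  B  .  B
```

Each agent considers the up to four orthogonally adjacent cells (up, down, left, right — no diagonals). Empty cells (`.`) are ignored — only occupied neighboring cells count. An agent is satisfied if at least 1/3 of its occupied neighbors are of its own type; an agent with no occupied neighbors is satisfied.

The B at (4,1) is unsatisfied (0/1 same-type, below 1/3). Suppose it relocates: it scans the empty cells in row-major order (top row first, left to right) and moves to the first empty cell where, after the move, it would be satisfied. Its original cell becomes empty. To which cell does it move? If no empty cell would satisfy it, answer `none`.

(3,0)

Vacating (4,1). Empty cells in order:
  (1,3): 0/3 same-type → still unsatisfied.
  (3,0): 1/2 same-type → satisfied — stop here.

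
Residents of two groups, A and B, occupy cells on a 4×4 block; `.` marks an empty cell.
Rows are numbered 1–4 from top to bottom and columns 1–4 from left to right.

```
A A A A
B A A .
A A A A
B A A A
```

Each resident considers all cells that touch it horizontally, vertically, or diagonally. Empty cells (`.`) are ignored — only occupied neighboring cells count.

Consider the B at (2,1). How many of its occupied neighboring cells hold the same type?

0

Occupied neighbors of (2,1): (1,1)=A, (1,2)=A, (2,2)=A, (3,1)=A, (3,2)=A.
Same type (B): 0 of 5.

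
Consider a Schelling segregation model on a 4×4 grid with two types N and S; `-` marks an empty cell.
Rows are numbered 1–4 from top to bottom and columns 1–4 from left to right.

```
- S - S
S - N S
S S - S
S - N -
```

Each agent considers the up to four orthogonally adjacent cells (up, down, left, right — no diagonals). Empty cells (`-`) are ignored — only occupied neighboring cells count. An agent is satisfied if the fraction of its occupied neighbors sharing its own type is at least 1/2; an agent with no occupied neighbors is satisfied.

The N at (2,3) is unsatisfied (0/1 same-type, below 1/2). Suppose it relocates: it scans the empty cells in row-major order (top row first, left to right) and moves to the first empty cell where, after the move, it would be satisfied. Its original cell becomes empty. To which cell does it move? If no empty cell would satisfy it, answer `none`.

(4,4)

Vacating (2,3). Empty cells in order:
  (1,1): 0/2 same-type → still unsatisfied.
  (1,3): 0/2 same-type → still unsatisfied.
  (2,2): 0/3 same-type → still unsatisfied.
  (3,3): 1/3 same-type → still unsatisfied.
  (4,2): 1/3 same-type → still unsatisfied.
  (4,4): 1/2 same-type → satisfied — stop here.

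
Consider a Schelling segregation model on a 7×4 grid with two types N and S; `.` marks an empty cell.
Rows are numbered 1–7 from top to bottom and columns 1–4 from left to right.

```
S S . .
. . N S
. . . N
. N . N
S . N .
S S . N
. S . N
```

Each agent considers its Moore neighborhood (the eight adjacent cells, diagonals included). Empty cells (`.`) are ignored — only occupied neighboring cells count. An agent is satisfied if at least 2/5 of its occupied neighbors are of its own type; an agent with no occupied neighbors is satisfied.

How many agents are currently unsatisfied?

2

(1,1)S 1/1 ✓
(1,2)S 1/2 ✓
(2,3)N 1/3 ✗
(2,4)S 0/2 ✗
(3,4)N 2/3 ✓
(4,2)N 1/2 ✓
(4,4)N 2/2 ✓
(5,1)S 2/3 ✓
(5,3)N 3/4 ✓
(6,1)S 3/3 ✓
(6,2)S 3/4 ✓
(6,4)N 2/2 ✓
(7,2)S 2/2 ✓
(7,4)N 1/1 ✓
Unsatisfied: (2,3), (2,4) — 2 in total.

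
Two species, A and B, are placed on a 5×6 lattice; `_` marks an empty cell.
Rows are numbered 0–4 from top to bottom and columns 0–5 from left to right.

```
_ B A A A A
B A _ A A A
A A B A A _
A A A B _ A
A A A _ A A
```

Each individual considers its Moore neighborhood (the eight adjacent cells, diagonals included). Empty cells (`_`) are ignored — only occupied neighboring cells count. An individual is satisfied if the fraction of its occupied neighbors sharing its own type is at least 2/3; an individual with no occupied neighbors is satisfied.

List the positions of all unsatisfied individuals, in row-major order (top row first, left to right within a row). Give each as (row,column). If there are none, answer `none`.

(0,1), (1,0), (1,1), (2,2), (3,3)

Row 0: (0,1)B 1/3 unhappy · (0,2)A 3/4 ok · (0,3)A 4/4 ok · (0,4)A 5/5 ok · (0,5)A 3/3 ok
Row 1: (1,0)B 1/4 unhappy · (1,1)A 3/6 unhappy · (1,3)A 6/7 ok · (1,4)A 7/7 ok · (1,5)A 4/4 ok
Row 2: (2,0)A 4/5 ok · (2,1)A 5/7 ok · (2,2)B 1/7 unhappy · (2,3)A 4/6 ok · (2,4)A 5/6 ok
Row 3: (3,0)A 5/5 ok · (3,1)A 7/8 ok · (3,2)A 5/7 ok · (3,3)B 1/6 unhappy · (3,5)A 3/3 ok
Row 4: (4,0)A 3/3 ok · (4,1)A 5/5 ok · (4,2)A 3/4 ok · (4,4)A 2/3 ok · (4,5)A 2/2 ok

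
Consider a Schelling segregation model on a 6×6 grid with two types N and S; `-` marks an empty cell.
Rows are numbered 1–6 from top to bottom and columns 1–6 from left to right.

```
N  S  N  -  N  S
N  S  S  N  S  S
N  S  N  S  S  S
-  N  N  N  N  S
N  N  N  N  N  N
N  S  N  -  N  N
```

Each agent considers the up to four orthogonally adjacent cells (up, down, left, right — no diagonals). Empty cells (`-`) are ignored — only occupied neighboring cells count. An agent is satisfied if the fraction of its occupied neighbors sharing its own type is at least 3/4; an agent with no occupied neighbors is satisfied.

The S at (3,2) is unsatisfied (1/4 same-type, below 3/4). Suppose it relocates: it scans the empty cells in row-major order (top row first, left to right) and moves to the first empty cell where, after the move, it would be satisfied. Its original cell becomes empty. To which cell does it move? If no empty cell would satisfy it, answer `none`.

none

Vacating (3,2). Empty cells in order:
  (1,4): 0/3 same-type → still unsatisfied.
  (4,1): 0/3 same-type → still unsatisfied.
  (6,4): 0/3 same-type → still unsatisfied.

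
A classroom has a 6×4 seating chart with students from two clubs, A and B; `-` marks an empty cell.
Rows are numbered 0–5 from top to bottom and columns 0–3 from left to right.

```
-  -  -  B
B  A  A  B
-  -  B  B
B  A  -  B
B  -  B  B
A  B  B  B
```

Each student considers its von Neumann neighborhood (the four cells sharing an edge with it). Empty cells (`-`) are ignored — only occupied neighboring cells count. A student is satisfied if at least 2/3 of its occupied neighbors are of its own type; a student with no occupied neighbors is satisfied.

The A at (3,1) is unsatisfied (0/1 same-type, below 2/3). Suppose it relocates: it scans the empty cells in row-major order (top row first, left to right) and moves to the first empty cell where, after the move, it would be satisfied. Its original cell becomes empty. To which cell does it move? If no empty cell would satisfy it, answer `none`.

(0,1)

Vacating (3,1). Empty cells in order:
  (0,0): 0/1 same-type → still unsatisfied.
  (0,1): 1/1 same-type → satisfied — stop here.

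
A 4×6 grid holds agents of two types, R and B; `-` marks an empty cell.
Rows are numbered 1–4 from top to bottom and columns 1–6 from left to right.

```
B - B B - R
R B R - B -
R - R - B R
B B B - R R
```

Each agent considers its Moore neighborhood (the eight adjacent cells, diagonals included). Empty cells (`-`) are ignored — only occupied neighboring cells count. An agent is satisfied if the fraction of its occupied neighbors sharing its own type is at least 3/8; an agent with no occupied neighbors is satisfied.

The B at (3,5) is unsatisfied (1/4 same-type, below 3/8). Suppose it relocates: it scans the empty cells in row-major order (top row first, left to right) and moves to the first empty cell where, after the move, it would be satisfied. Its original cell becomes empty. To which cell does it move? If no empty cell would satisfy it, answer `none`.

(1,2)

Vacating (3,5). Empty cells in order:
  (1,2): 3/5 same-type → satisfied — stop here.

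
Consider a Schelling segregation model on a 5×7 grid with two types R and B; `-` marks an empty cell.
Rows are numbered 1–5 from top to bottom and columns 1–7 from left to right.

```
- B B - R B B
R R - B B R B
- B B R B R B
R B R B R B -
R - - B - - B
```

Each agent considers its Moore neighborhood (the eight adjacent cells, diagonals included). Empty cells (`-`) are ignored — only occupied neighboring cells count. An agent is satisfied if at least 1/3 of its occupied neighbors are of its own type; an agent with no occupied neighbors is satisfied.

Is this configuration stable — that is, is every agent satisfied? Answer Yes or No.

(1,2)B 1/3 satisfied
(1,3)B 2/3 satisfied
(1,5)R 1/4 not
(1,6)B 3/5 satisfied
(1,7)B 2/3 satisfied
(2,1)R 1/3 satisfied
(2,2)R 1/5 not
(2,4)B 4/6 satisfied
(2,5)B 3/7 satisfied
(2,6)R 2/8 not
(2,7)B 3/5 satisfied
(3,2)B 2/6 satisfied
(3,3)B 4/7 satisfied
(3,4)R 2/7 not
(3,5)B 4/8 satisfied
(3,6)R 2/7 not
(3,7)B 2/4 satisfied
(4,1)R 1/3 satisfied
(4,2)B 2/5 satisfied
(4,3)R 1/6 not
(4,4)B 3/6 satisfied
(4,5)R 2/6 satisfied
(4,6)B 3/5 satisfied
(5,1)R 1/2 satisfied
(5,4)B 1/3 satisfied
(5,7)B 1/1 satisfied
For instance (1,5) has only 1/4 same-type neighbors, below 1/3.

No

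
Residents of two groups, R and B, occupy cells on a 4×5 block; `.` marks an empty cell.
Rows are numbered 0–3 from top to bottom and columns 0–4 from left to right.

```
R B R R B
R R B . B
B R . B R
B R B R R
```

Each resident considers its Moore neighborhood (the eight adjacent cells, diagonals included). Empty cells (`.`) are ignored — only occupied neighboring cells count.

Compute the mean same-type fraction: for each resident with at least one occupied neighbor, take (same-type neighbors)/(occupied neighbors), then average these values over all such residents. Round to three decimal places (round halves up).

(0,0)R 2/3
(0,1)B 1/5
(0,2)R 2/4
(0,3)R 1/4
(0,4)B 1/2
(1,0)R 3/5
(1,1)R 4/7
(1,2)B 2/6
(1,4)B 2/4
(2,0)B 1/5
(2,1)R 3/7
(2,3)B 3/6
(2,4)R 2/4
(3,0)B 1/3
(3,1)R 1/4
(3,2)B 1/4
(3,3)R 2/4
(3,4)R 2/3
Sum over 18 residents: 2/3 + 1/5 + 2/4 + 1/4 + 1/2 + 3/5 + 4/7 + 2/6 + 2/4 + 1/5 + 3/7 + 3/6 + 2/4 + 1/3 + 1/4 + 1/4 + 2/4 + 2/3 = 31/4; mean = 31/4 ÷ 18 = 31/72 = 0.430555… → 0.431.

0.431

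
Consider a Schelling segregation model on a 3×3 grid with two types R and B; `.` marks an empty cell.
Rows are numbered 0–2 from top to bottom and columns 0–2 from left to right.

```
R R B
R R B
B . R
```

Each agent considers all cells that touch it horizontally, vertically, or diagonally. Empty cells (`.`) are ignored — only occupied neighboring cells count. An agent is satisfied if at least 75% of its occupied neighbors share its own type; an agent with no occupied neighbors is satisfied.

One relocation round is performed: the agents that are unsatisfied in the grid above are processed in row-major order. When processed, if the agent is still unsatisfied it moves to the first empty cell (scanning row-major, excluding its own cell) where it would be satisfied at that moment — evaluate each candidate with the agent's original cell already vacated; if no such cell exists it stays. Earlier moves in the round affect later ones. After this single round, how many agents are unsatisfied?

6

Initially unsatisfied (in order): (0,1), (0,2), (1,1), (1,2), (2,0), (2,2).
  (0,1): no empty cell satisfies it; stays.
  (0,2): no empty cell satisfies it; stays.
  (1,1): no empty cell satisfies it; stays.
  (1,2): no empty cell satisfies it; stays.
  (2,0): no empty cell satisfies it; stays.
  (2,2): no empty cell satisfies it; stays.
Resulting grid:
R R B
R R B
B . R
Unsatisfied now: (0,1), (0,2), (1,1), (1,2), (2,0), (2,2).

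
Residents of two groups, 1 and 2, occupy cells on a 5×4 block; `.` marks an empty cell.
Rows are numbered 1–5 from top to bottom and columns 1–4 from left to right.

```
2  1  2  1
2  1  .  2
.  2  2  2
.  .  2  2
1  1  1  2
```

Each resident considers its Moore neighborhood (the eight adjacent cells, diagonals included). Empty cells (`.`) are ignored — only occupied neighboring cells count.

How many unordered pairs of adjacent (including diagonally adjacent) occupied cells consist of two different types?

14

Scan each occupied cell's neighbors to the right and below (and the two forward diagonals) so each pair is counted once.
From row 1: 7 unlike of 10 pairs (running 7/10).
From row 2: 3 unlike of 6 pairs (running 10/16).
From row 3: 0 unlike of 7 pairs (running 10/23).
From row 4: 3 unlike of 6 pairs (running 13/29).
From row 5: 1 unlike of 3 pairs (running 14/32).
Total adjacent occupied pairs: 32; unlike-type pairs: 14.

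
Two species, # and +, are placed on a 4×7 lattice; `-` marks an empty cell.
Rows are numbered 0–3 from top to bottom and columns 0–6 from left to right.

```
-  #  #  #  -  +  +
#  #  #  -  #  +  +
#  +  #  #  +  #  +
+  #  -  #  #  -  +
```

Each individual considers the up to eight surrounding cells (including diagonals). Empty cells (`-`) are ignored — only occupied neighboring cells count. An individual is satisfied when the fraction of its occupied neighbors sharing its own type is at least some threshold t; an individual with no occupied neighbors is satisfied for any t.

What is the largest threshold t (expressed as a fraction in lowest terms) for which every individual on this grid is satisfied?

1/7

(0,1)# 4/4
(0,2)# 4/4
(0,3)# 3/3
(0,5)+ 3/4
(0,6)+ 3/3
(1,0)# 3/4
(1,1)# 6/7
(1,2)# 6/7
(1,4)# 3/6
(1,5)+ 5/7
(1,6)+ 4/5
(2,0)# 3/5
(2,1)+ 1/7
(2,2)# 5/6
(2,3)# 5/6
(2,4)+ 1/6
(2,5)# 2/7
(2,6)+ 3/4
(3,0)+ 1/3
(3,1)# 2/4
(3,3)# 3/4
(3,4)# 3/4
(3,6)+ 1/2
The smallest same-type fraction is 1/7 at (2,1), which reduces to 1/7. Any threshold above that leaves this individual unsatisfied.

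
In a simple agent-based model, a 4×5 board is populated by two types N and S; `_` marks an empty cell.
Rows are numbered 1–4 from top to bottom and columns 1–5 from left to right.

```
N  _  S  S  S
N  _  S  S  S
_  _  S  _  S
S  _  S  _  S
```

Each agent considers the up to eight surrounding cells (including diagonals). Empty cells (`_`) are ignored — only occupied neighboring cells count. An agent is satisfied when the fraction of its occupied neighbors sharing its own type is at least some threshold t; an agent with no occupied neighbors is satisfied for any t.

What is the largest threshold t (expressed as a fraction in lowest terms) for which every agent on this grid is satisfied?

1/1

Row 1: (1,1)N 1/1 · (1,3)S 3/3 · (1,4)S 5/5 · (1,5)S 3/3
Row 2: (2,1)N 1/1 · (2,3)S 4/4 · (2,4)S 7/7 · (2,5)S 4/4
Row 3: (3,3)S 3/3 · (3,5)S 3/3
Row 4: (4,1)S — no occupied neighbors · (4,3)S 1/1 · (4,5)S 1/1
The smallest same-type fraction is 1/1 at (1,1), which reduces to 1/1. Any threshold above that leaves this agent unsatisfied.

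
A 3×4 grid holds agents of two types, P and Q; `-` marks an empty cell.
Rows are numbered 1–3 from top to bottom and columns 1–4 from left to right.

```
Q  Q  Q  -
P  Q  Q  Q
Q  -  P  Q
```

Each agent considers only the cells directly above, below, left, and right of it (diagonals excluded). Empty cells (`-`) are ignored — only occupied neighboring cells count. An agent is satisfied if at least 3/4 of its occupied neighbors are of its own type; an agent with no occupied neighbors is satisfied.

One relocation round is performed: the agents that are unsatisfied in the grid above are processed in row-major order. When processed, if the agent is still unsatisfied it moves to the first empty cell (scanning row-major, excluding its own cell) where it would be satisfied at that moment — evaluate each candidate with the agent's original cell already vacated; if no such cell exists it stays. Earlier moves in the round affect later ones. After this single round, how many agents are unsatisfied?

5

Initially unsatisfied (in order): (1,1), (2,1), (2,2), (3,1), (3,3), (3,4).
  (1,1) → (1,4).
  (2,1): no empty cell satisfies it; stays.
  (2,2): no empty cell satisfies it; stays.
  (3,1): no empty cell satisfies it; stays.
  (3,3): no empty cell satisfies it; stays.
  (3,4): no empty cell satisfies it; stays.
Resulting grid:
- Q Q Q
P Q Q Q
Q - P Q
Unsatisfied now: (2,1), (2,2), (3,1), (3,3), (3,4).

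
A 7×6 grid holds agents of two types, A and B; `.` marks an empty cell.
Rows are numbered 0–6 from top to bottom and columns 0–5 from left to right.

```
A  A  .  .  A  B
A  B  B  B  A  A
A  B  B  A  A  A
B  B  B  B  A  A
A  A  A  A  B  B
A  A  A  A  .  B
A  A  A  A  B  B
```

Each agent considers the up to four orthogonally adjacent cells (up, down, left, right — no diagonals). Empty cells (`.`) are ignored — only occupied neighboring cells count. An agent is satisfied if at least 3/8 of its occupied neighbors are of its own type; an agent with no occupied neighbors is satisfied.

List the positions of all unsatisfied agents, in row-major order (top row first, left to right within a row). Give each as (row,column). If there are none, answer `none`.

(0,5), (1,3), (2,0), (2,3), (3,0), (3,3), (4,4)

Row 0: (0,0)A 2/2 ✓ · (0,1)A 1/2 ✓ · (0,4)A 1/2 ✓ · (0,5)B 0/2 ✗
Row 1: (1,0)A 2/3 ✓ · (1,1)B 2/4 ✓ · (1,2)B 3/3 ✓ · (1,3)B 1/3 ✗ · (1,4)A 3/4 ✓ · (1,5)A 2/3 ✓
Row 2: (2,0)A 1/3 ✗ · (2,1)B 3/4 ✓ · (2,2)B 3/4 ✓ · (2,3)A 1/4 ✗ · (2,4)A 4/4 ✓ · (2,5)A 3/3 ✓
Row 3: (3,0)B 1/3 ✗ · (3,1)B 3/4 ✓ · (3,2)B 3/4 ✓ · (3,3)B 1/4 ✗ · (3,4)A 2/4 ✓ · (3,5)A 2/3 ✓
Row 4: (4,0)A 2/3 ✓ · (4,1)A 3/4 ✓ · (4,2)A 3/4 ✓ · (4,3)A 2/4 ✓ · (4,4)B 1/3 ✗ · (4,5)B 2/3 ✓
Row 5: (5,0)A 3/3 ✓ · (5,1)A 4/4 ✓ · (5,2)A 4/4 ✓ · (5,3)A 3/3 ✓ · (5,5)B 2/2 ✓
Row 6: (6,0)A 2/2 ✓ · (6,1)A 3/3 ✓ · (6,2)A 3/3 ✓ · (6,3)A 2/3 ✓ · (6,4)B 1/2 ✓ · (6,5)B 2/2 ✓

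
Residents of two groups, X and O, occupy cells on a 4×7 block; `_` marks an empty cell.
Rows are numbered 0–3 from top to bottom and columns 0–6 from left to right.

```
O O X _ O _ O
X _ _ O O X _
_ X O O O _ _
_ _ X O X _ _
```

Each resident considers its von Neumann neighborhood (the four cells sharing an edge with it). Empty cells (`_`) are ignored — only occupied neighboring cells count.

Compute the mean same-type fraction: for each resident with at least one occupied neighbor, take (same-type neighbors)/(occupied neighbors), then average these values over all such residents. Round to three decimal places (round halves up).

Row 0: (0,0)O 1/2 · (0,1)O 1/2 · (0,2)X 0/1 · (0,4)O 1/1 · (0,6)O — no occupied neighbors
Row 1: (1,0)X 0/1 · (1,3)O 2/2 · (1,4)O 3/4 · (1,5)X 0/1
Row 2: (2,1)X 0/1 · (2,2)O 1/3 · (2,3)O 4/4 · (2,4)O 2/3
Row 3: (3,2)X 0/2 · (3,3)O 1/3 · (3,4)X 0/2
Sum over 15 residents: 1/2 + 1/2 + 0/1 + 1/1 + 0/1 + 2/2 + 3/4 + 0/1 + 0/1 + 1/3 + 4/4 + 2/3 + 0/2 + 1/3 + 0/2 = 73/12; mean = 73/12 ÷ 15 = 73/180 = 0.405555… → 0.406.

0.406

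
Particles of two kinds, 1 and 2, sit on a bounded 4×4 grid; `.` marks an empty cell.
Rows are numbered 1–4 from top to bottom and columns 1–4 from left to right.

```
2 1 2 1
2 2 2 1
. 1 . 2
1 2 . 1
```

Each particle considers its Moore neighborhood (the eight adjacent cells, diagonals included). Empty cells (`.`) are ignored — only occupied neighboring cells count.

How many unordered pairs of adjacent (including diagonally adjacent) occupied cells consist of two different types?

Scan each occupied cell's neighbors to the right and below (and the two forward diagonals) so each pair is counted once.
From row 1: 8 unlike of 13 pairs (running 8/13).
From row 2: 5 unlike of 8 pairs (running 13/21).
From row 3: 2 unlike of 3 pairs (running 15/24).
From row 4: 1 unlike of 1 pairs (running 16/25).
Total adjacent occupied pairs: 25; unlike-type pairs: 16.

16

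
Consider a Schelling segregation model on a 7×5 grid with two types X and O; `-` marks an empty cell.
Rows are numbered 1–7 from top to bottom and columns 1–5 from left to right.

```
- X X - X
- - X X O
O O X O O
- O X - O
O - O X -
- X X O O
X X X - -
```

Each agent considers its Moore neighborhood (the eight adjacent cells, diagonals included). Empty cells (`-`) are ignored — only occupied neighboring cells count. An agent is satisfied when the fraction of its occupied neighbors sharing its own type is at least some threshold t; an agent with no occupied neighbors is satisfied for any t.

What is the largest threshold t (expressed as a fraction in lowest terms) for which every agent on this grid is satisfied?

(1,2)X 2/2
(1,3)X 3/3
(1,5)X 1/2
(2,3)X 4/6
(2,4)X 4/7
(2,5)O 2/4
(3,1)O 2/2
(3,2)O 2/5
(3,3)X 3/6
(3,4)O 3/7
(3,5)O 3/4
(4,2)O 4/6
(4,3)X 2/6
(4,5)O 2/3
(5,1)O 1/2
(5,3)O 2/6
(5,4)X 2/6
(6,2)X 4/6
(6,3)X 4/6
(6,4)O 2/5
(6,5)O 1/2
(7,1)X 2/2
(7,2)X 4/4
(7,3)X 3/4
The smallest same-type fraction is 2/6 at (4,3), which reduces to 1/3. Any threshold above that leaves this agent unsatisfied.

1/3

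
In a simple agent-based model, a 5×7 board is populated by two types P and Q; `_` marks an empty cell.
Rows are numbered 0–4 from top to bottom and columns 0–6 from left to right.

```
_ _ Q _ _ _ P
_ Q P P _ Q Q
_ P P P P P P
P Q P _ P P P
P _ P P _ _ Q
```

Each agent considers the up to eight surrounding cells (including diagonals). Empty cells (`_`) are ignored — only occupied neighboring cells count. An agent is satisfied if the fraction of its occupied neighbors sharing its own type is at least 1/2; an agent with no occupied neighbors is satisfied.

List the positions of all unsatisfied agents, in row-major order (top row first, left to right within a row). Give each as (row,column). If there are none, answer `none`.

Row 0: (0,2)Q 1/3 not · (0,6)P 0/2 not
Row 1: (1,1)Q 1/4 not · (1,2)P 4/6 satisfied · (1,3)P 4/5 satisfied · (1,5)Q 1/5 not · (1,6)Q 1/4 not
Row 2: (2,1)P 4/6 satisfied · (2,2)P 5/7 satisfied · (2,3)P 6/6 satisfied · (2,4)P 5/6 satisfied · (2,5)P 5/7 satisfied · (2,6)P 3/5 satisfied
Row 3: (3,0)P 2/3 satisfied · (3,1)Q 0/6 not · (3,2)P 5/6 satisfied · (3,4)P 5/5 satisfied · (3,5)P 5/6 satisfied · (3,6)P 3/4 satisfied
Row 4: (4,0)P 1/2 satisfied · (4,2)P 2/3 satisfied · (4,3)P 3/3 satisfied · (4,6)Q 0/2 not

(0,2), (0,6), (1,1), (1,5), (1,6), (3,1), (4,6)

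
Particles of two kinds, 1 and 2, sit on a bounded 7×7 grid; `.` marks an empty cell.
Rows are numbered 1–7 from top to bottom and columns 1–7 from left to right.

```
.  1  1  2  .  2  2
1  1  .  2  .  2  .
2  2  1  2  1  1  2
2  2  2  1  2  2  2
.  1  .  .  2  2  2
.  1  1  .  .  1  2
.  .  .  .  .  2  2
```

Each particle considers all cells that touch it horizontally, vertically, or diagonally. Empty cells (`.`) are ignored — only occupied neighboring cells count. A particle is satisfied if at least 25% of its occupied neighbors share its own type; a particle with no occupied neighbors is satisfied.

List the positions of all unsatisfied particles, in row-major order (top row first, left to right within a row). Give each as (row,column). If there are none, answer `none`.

Row 1: (1,2)1 3/3 satisfied · (1,3)1 2/4 satisfied · (1,4)2 1/2 satisfied · (1,6)2 2/2 satisfied · (1,7)2 2/2 satisfied
Row 2: (2,1)1 2/4 satisfied · (2,2)1 4/6 satisfied · (2,4)2 2/5 satisfied · (2,6)2 3/5 satisfied
Row 3: (3,1)2 3/5 satisfied · (3,2)2 4/7 satisfied · (3,3)1 2/7 satisfied · (3,4)2 3/6 satisfied · (3,5)1 2/7 satisfied · (3,6)1 1/6 not · (3,7)2 3/4 satisfied
Row 4: (4,1)2 3/4 satisfied · (4,2)2 4/6 satisfied · (4,3)2 3/6 satisfied · (4,4)1 2/6 satisfied · (4,5)2 4/7 satisfied · (4,6)2 6/8 satisfied · (4,7)2 4/5 satisfied
Row 5: (5,2)1 2/5 satisfied · (5,5)2 3/5 satisfied · (5,6)2 6/7 satisfied · (5,7)2 4/5 satisfied
Row 6: (6,2)1 2/2 satisfied · (6,3)1 2/2 satisfied · (6,6)1 0/6 not · (6,7)2 4/5 satisfied
Row 7: (7,6)2 2/3 satisfied · (7,7)2 2/3 satisfied

(3,6), (6,6)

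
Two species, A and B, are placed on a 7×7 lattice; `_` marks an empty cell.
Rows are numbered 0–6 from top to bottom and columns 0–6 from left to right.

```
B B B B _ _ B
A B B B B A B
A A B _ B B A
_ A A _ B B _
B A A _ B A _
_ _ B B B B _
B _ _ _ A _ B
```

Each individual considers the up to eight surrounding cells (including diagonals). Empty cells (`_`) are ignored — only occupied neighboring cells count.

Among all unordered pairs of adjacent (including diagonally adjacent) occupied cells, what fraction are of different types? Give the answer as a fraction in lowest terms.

10/27

Scan each occupied cell's neighbors to the right and below (and the two forward diagonals) so each pair is counted once.
Row 0: B(0,0)–B(0,1)= B(0,0)–A(1,0)≠ B(0,0)–B(1,1)= B(0,1)–B(0,2)= B(0,1)–B(1,1)= B(0,1)–B(1,2)= B(0,1)–A(1,0)≠ B(0,2)–B(0,3)= B(0,2)–B(1,2)= B(0,2)–B(1,3)= B(0,2)–B(1,1)= B(0,3)–B(1,3)= B(0,3)–B(1,4)= B(0,3)–B(1,2)= B(0,6)–B(1,6)= B(0,6)–A(1,5)≠  → 3/16 unlike.
Row 1: A(1,0)–B(1,1)≠ A(1,0)–A(2,0)= A(1,0)–A(2,1)= B(1,1)–B(1,2)= B(1,1)–A(2,1)≠ B(1,1)–B(2,2)= B(1,1)–A(2,0)≠ B(1,2)–B(1,3)= B(1,2)–B(2,2)= B(1,2)–A(2,1)≠ B(1,3)–B(1,4)= B(1,3)–B(2,4)= B(1,3)–B(2,2)= B(1,4)–A(1,5)≠ B(1,4)–B(2,4)= B(1,4)–B(2,5)= A(1,5)–B(1,6)≠ A(1,5)–B(2,5)≠ A(1,5)–A(2,6)= A(1,5)–B(2,4)≠ B(1,6)–A(2,6)≠ B(1,6)–B(2,5)=  → 9/22 unlike.
Row 2: A(2,0)–A(2,1)= A(2,0)–A(3,1)= A(2,1)–B(2,2)≠ A(2,1)–A(3,1)= A(2,1)–A(3,2)= B(2,2)–A(3,2)≠ B(2,2)–A(3,1)≠ B(2,4)–B(2,5)= B(2,4)–B(3,4)= B(2,4)–B(3,5)= B(2,5)–A(2,6)≠ B(2,5)–B(3,5)= B(2,5)–B(3,4)= A(2,6)–B(3,5)≠  → 5/14 unlike.
Row 3: A(3,1)–A(3,2)= A(3,1)–A(4,1)= A(3,1)–A(4,2)= A(3,1)–B(4,0)≠ A(3,2)–A(4,2)= A(3,2)–A(4,1)= B(3,4)–B(3,5)= B(3,4)–B(4,4)= B(3,4)–A(4,5)≠ B(3,5)–A(4,5)≠ B(3,5)–B(4,4)=  → 3/11 unlike.
Row 4: B(4,0)–A(4,1)≠ A(4,1)–A(4,2)= A(4,1)–B(5,2)≠ A(4,2)–B(5,2)≠ A(4,2)–B(5,3)≠ B(4,4)–A(4,5)≠ B(4,4)–B(5,4)= B(4,4)–B(5,5)= B(4,4)–B(5,3)= A(4,5)–B(5,5)≠ A(4,5)–B(5,4)≠  → 7/11 unlike.
Row 5: B(5,2)–B(5,3)= B(5,3)–B(5,4)= B(5,3)–A(6,4)≠ B(5,4)–B(5,5)= B(5,4)–A(6,4)≠ B(5,5)–B(6,6)= B(5,5)–A(6,4)≠  → 3/7 unlike.
Total adjacent occupied pairs: 81; unlike-type pairs: 30.
30/81 reduces to 10/27.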